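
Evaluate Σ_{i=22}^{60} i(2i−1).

139399

Σ i(2i−1) = 2Σi² − Σi over i = 22..60.
Σi = 1830 − 231 = 1599 and Σi² = 73810 − 3311 = 70499.
2·70499 − 1·1599 = 139399.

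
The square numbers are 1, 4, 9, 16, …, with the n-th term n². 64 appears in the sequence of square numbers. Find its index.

8

We need n² = 64, so n = √64 = 8.
Check: 8² = 64. ✓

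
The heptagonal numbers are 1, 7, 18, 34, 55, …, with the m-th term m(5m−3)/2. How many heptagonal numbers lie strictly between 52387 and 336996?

The n-th heptagonal number is n(5n−3)/2.
Smallest index with value > 52387: n = 146 (giving 53071).
Largest index with value < 336996: n = 367 (giving 336172).
Indices 146 through 367: 222 terms.

222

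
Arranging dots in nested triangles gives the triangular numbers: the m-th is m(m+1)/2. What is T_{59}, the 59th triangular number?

The 59th triangular number is n(n+1)/2 with n = 59.
59·60/2 = 3540/2 = 1770.

1770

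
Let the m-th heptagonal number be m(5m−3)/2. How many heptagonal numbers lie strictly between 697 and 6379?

The n-th heptagonal number is n(5n−3)/2.
Smallest index with value > 697: n = 18 (giving 783).
Largest index with value < 6379: n = 50 (giving 6175).
Indices 18 through 50: 33 terms.

33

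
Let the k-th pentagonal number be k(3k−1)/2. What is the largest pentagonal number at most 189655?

188860

Solve n(3n−1)/2 ≤ 189655 for integer n.
n = 355 gives 188860 ≤ 189655, while n = 356 gives 189926 > 189655; so the answer is 188860.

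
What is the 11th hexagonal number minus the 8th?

111

11·(2·11 − 1) = 231 and 8·(2·8 − 1) = 120.
Difference: 231 − 120 = 111.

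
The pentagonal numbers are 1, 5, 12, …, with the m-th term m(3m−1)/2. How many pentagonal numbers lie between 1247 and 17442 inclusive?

The n-th pentagonal number is n(3n−1)/2.
Smallest index with value ≥ 1247: n = 29 (giving 1247).
Largest index with value ≤ 17442: n = 108 (giving 17442).
Indices 29 through 108: 80 terms.

80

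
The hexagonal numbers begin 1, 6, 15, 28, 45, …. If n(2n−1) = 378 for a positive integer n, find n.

Set n(2n−1) = 378, giving 2n² − n − 378 = 0.
So n = (1 + 55) / 4 = 56/4 = 14.

14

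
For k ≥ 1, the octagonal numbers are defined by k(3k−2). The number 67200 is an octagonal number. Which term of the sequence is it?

Set n(3n−2) = 67200, giving 3n² − 2n − 67200 = 0.
The discriminant is 4 + 12·67200 = 806404, and √806404 = 898.
So n = (2 + 898) / 6 = 900/6 = 150.

150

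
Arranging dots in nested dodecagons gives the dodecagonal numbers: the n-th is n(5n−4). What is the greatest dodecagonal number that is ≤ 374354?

Solve n(5n−4) ≤ 374354 for integer n.
n = 274 gives 374284 ≤ 374354, while n = 275 gives 377025 > 374354; so the answer is 374284.

374284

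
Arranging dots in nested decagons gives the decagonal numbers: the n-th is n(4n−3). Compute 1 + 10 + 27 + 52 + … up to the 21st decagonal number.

12551

Σ i(4i−3) = 4Σi² − 3Σi over i = 1..21.
Σi = 231 and Σi² = 3311.
4·3311 − 3·231 = 12551.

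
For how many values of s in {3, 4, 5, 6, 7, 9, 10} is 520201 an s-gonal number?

s = 3: P(3, 1019) = 519690 and P(3, 1020) = 520710; 520201 is not s-gonal.
s = 4: P(4, 721) = 519841 and P(4, 722) = 521284; 520201 is not s-gonal.
s = 5: P(5, 589) = 520087 and P(5, 590) = 521855; 520201 is not s-gonal.
s = 6: P(6, 510) = 519690 and P(6, 511) = 521731; 520201 is not s-gonal.
s = 7: P(7, 456) = 519156 and P(7, 457) = 521437; 520201 is not s-gonal.
s = 9: P(9, 385) = 517825 and P(9, 386) = 520521; 520201 is not s-gonal.
s = 10: P(10, 361) = 520201. ✓
Hits: s ∈ {10} → 1.

1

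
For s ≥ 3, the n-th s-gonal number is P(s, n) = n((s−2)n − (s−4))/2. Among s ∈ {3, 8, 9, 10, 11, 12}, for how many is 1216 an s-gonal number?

2

s = 3: P(3, 48) = 1176 and P(3, 49) = 1225; 1216 is not s-gonal.
s = 8: P(8, 20) = 1160 and P(8, 21) = 1281; 1216 is not s-gonal.
s = 9: P(9, 19) = 1216. ✓
s = 10: P(10, 17) = 1105 and P(10, 18) = 1242; 1216 is not s-gonal.
s = 11: P(11, 16) = 1096 and P(11, 17) = 1241; 1216 is not s-gonal.
s = 12: P(12, 16) = 1216. ✓
Hits: s ∈ {9, 12} → 2.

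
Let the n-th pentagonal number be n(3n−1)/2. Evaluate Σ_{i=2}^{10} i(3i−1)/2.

Σ i(3i−1)/2 = (3Σi² − Σi) / 2 over i = 2..10.
Σi = 55 − 1 = 54 and Σi² = 385 − 1 = 384.
(3·384 − 1·54) / 2 = 1098/2 = 549.

549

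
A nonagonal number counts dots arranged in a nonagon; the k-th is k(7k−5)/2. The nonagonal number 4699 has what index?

Set n(7n−5)/2 = 4699, giving 7n² − 5n − 9398 = 0.
So n = (5 + 513) / 14 = 518/14 = 37.

37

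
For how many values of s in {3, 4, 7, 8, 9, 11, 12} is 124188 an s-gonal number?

1

s = 3: P(3, 497) = 123753 and P(3, 498) = 124251; 124188 is not s-gonal.
s = 4: P(4, 352) = 123904 and P(4, 353) = 124609; 124188 is not s-gonal.
s = 7: P(7, 223) = 123988 and P(7, 224) = 125104; 124188 is not s-gonal.
s = 8: P(8, 203) = 123221 and P(8, 204) = 124440; 124188 is not s-gonal.
s = 9: P(9, 188) = 123234 and P(9, 189) = 124551; 124188 is not s-gonal.
s = 11: P(11, 166) = 123421 and P(11, 167) = 124916; 124188 is not s-gonal.
s = 12: P(12, 158) = 124188. ✓
Hits: s ∈ {12} → 1.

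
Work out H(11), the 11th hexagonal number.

The 11th hexagonal number is n(2n−1) with n = 11.
11·(2·11 − 1) = 11·21 = 231.

231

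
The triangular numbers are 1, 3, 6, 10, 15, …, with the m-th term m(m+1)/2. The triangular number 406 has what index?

28

Set n(n+1)/2 = 406, giving n² + n − 812 = 0.
So n = (-1 + 57) / 2 = 56/2 = 28.
Check: 28·29/2 = 406. ✓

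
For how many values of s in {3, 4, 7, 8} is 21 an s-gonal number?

2

s = 3: P(3, 6) = 21. ✓
s = 4: P(4, 4) = 16 and P(4, 5) = 25; 21 is not s-gonal.
s = 7: P(7, 3) = 18 and P(7, 4) = 34; 21 is not s-gonal.
s = 8: P(8, 3) = 21. ✓
Hits: s ∈ {3, 8} → 2.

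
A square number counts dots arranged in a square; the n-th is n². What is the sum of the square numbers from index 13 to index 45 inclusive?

30745

Σ_{i=13}^{45} i² = 31395 − 650 = 30745.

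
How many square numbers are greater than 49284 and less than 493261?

The n-th square number is n².
Smallest index with value > 49284: n = 223 (giving 49729).
Largest index with value < 493261: n = 702 (giving 492804).
Indices 223 through 702: 480 terms.

480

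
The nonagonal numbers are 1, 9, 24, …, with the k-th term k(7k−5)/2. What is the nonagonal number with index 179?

The 179th nonagonal number is n(7n−5)/2 with n = 179.
179·(7·179 − 5)/2 = 179·1248/2 = 179·624 = 111696.

111696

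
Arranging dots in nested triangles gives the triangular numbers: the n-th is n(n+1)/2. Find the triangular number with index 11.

66

The 11th triangular number is n(n+1)/2 with n = 11.
11·12/2 = 132/2 = 66.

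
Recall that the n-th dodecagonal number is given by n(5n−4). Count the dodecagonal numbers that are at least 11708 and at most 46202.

48

The n-th dodecagonal number is n(5n−4).
Smallest index with value ≥ 11708: n = 49 (giving 11809).
Largest index with value ≤ 46202: n = 96 (giving 45696).
Indices 49 through 96: 48 terms.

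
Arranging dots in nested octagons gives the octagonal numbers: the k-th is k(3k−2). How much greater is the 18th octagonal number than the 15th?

18·(3·18 − 2) = 936 and 15·(3·15 − 2) = 645.
Difference: 936 − 645 = 291.

291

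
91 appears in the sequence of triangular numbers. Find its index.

Set n(n+1)/2 = 91, giving n² + n − 182 = 0.
The discriminant is 1 + 8·91 = 729, and √729 = 27.
So n = (-1 + 27) / 2 = 26/2 = 13.

13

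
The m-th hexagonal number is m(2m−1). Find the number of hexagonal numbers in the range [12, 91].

5

The n-th hexagonal number is n(2n−1).
Smallest index with value ≥ 12: n = 3 (giving 15).
Largest index with value ≤ 91: n = 7 (giving 91).
Indices 3 through 7: 5 terms.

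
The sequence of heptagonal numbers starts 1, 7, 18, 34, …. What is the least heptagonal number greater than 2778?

Solve n(5n−3)/2 > 2778 for integer n.
The largest n with value ≤ 2778 is 33 (since 2673 ≤ 2778 < 2839), so the first above is n = 34, value 2839.

2839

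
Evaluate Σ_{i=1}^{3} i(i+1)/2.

Σ i(i+1)/2 = (Σi² + Σi) / 2 over i = 1..3.
Σi = 6 and Σi² = 14.
(1·14 + 1·6) / 2 = 20/2 = 10.

10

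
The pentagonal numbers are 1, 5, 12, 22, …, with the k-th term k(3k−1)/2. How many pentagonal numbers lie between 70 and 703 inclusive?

The n-th pentagonal number is n(3n−1)/2.
Smallest index with value ≥ 70: n = 7 (giving 70).
Largest index with value ≤ 703: n = 21 (giving 651).
Indices 7 through 21: 15 terms.

15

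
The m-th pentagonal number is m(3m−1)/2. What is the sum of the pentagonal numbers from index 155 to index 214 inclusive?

3085080

Σ i(3i−1)/2 = (3Σi² − Σi) / 2 over i = 155..214.
Σi = 23005 − 11935 = 11070 and Σi² = 3289715 − 1229305 = 2060410.
(3·2060410 − 1·11070) / 2 = 6170160/2 = 3085080.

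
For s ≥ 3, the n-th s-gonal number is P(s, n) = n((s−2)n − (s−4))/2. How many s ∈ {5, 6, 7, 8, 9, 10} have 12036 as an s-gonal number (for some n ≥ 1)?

s = 5: P(5, 89) = 11837 and P(5, 90) = 12105; 12036 is not s-gonal.
s = 6: P(6, 77) = 11781 and P(6, 78) = 12090; 12036 is not s-gonal.
s = 7: P(7, 69) = 11799 and P(7, 70) = 12145; 12036 is not s-gonal.
s = 8: P(8, 63) = 11781 and P(8, 64) = 12160; 12036 is not s-gonal.
s = 9: P(9, 59) = 12036. ✓
s = 10: P(10, 55) = 11935 and P(10, 56) = 12376; 12036 is not s-gonal.
Hits: s ∈ {9} → 1.

1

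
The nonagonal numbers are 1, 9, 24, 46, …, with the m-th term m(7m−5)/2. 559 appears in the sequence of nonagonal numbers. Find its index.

13

Set n(7n−5)/2 = 559, giving 7n² − 5n − 1118 = 0.
So n = (5 + 177) / 14 = 182/14 = 13.
Check: 13·(7·13 − 5)/2 = 559. ✓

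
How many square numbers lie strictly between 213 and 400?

The n-th square number is n².
Smallest index with value > 213: n = 15 (giving 225).
Largest index with value < 400: n = 19 (giving 361).
Indices 15 through 19: 5 terms.

5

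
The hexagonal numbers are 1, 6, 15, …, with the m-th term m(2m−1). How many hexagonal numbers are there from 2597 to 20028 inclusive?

The n-th hexagonal number is n(2n−1).
Smallest index with value ≥ 2597: n = 37 (giving 2701).
Largest index with value ≤ 20028: n = 100 (giving 19900).
Indices 37 through 100: 64 terms.

64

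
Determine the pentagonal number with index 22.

The 22nd pentagonal number is n(3n−1)/2 with n = 22.
22·(3·22 − 1)/2 = 22·65/2 = 715.

715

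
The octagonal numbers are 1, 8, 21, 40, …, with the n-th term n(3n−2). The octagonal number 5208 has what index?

Set n(3n−2) = 5208, giving 3n² − 2n − 5208 = 0.
So n = (2 + 250) / 6 = 252/6 = 42.
Check: 42·(3·42 − 2) = 5208. ✓

42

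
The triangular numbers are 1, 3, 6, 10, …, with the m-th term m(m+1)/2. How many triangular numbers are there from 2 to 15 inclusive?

4

The n-th triangular number is n(n+1)/2.
Smallest index with value ≥ 2: n = 2 (giving 3).
Largest index with value ≤ 15: n = 5 (giving 15).
Indices 2 through 5: 4 terms.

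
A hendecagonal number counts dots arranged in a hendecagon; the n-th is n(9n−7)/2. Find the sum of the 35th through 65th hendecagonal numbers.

354485

Σ i(9i−7)/2 = (9Σi² − 7Σi) / 2 over i = 35..65.
Σi = 2145 − 595 = 1550 and Σi² = 93665 − 13685 = 79980.
(9·79980 − 7·1550) / 2 = 708970/2 = 354485.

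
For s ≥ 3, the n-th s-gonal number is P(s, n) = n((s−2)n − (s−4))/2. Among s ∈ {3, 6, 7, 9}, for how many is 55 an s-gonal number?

s = 3: P(3, 10) = 55. ✓
s = 6: P(6, 5) = 45 and P(6, 6) = 66; 55 is not s-gonal.
s = 7: P(7, 5) = 55. ✓
s = 9: P(9, 4) = 46 and P(9, 5) = 75; 55 is not s-gonal.
Hits: s ∈ {3, 7} → 2.

2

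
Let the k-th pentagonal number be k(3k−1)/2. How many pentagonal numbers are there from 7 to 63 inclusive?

4

The n-th pentagonal number is n(3n−1)/2.
Smallest index with value ≥ 7: n = 3 (giving 12).
Largest index with value ≤ 63: n = 6 (giving 51).
Indices 3 through 6: 4 terms.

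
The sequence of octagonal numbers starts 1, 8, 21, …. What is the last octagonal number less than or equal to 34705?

Solve n(3n−2) ≤ 34705 for integer n.
n = 107 gives 34133 ≤ 34705, while n = 108 gives 34776 > 34705; so the answer is 34133.

34133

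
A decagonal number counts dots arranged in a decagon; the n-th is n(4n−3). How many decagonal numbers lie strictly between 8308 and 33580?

The n-th decagonal number is n(4n−3).
Smallest index with value > 8308: n = 46 (giving 8326).
Largest index with value < 33580: n = 91 (giving 32851).
Indices 46 through 91: 46 terms.

46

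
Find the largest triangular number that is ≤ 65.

55

Solve n(n+1)/2 ≤ 65 for integer n.
n = 10 gives 55 ≤ 65, while n = 11 gives 66 > 65; so the answer is 55.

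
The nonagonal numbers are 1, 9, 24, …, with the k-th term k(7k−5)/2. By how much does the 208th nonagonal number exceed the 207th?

1450

Consecutive nonagonal numbers differ by 7n − 6: here 7·208 − 6 = 1450.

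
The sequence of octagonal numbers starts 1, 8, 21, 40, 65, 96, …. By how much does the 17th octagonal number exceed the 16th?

97

Consecutive octagonal numbers differ by 6n − 5: here 6·17 − 5 = 97.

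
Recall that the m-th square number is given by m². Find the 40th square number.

The 40th square number is n² with n = 40.
40² = 1600.

1600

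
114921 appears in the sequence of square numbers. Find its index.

339

We need n² = 114921, so n = √114921 = 339.
Check: 339² = 114921. ✓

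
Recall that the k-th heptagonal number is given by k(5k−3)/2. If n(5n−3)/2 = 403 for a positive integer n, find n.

Set n(5n−3)/2 = 403, giving 5n² − 3n − 806 = 0.
The discriminant is 9 + 40·403 = 16129, and √16129 = 127.
So n = (3 + 127) / 10 = 130/10 = 13.
Check: 13·(5·13 − 3)/2 = 403. ✓

13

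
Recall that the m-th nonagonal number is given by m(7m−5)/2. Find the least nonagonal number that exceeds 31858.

Solve n(7n−5)/2 > 31858 for integer n.
The largest n with value ≤ 31858 is 95 (since 31350 ≤ 31858 < 32016), so the first above is n = 96, value 32016.

32016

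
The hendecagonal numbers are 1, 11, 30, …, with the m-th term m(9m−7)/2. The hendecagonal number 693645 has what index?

393

Set n(9n−7)/2 = 693645, giving 9n² − 7n − 1387290 = 0.
The discriminant is 49 + 72·693645 = 49942489, and √49942489 = 7067.
So n = (7 + 7067) / 18 = 7074/18 = 393.
Check: 393·(9·393 − 7)/2 = 693645. ✓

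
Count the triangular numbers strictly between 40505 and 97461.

156

The n-th triangular number is n(n+1)/2.
Smallest index with value > 40505: n = 285 (giving 40755).
Largest index with value < 97461: n = 440 (giving 97020).
Indices 285 through 440: 156 terms.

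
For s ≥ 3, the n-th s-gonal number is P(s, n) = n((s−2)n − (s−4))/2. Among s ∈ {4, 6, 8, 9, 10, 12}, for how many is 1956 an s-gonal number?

1

s = 4: P(4, 44) = 1936 and P(4, 45) = 2025; 1956 is not s-gonal.
s = 6: P(6, 31) = 1891 and P(6, 32) = 2016; 1956 is not s-gonal.
s = 8: P(8, 25) = 1825 and P(8, 26) = 1976; 1956 is not s-gonal.
s = 9: P(9, 24) = 1956. ✓
s = 10: P(10, 22) = 1870 and P(10, 23) = 2047; 1956 is not s-gonal.
s = 12: P(12, 20) = 1920 and P(12, 21) = 2121; 1956 is not s-gonal.
Hits: s ∈ {9} → 1.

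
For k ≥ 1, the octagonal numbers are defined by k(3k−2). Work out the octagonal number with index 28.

28·(3·28 − 2) = 28·82 = 2296.

2296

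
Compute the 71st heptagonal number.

The 71st heptagonal number is n(5n−3)/2 with n = 71.
71·(5·71 − 3)/2 = 71·352/2 = 71·176 = 12496.

12496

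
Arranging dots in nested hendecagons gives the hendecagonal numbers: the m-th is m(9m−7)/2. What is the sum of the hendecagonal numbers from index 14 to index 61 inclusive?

Σ i(9i−7)/2 = (9Σi² − 7Σi) / 2 over i = 14..61.
Σi = 1891 − 91 = 1800 and Σi² = 77531 − 819 = 76712.
(9·76712 − 7·1800) / 2 = 677808/2 = 338904.

338904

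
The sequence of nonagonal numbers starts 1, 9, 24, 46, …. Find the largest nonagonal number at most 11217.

Solve n(7n−5)/2 ≤ 11217 for integer n.
n = 56 gives 10836 ≤ 11217, while n = 57 gives 11229 > 11217; so the answer is 10836.

10836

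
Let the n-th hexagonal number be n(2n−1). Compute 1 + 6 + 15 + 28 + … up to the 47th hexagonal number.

Σ i(2i−1) = 2Σi² − Σi over i = 1..47.
Σi = 1128 and Σi² = 35720.
2·35720 − 1·1128 = 70312.

70312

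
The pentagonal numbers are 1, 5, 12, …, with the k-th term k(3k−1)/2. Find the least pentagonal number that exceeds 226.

247

Solve n(3n−1)/2 > 226 for integer n.
The largest n with value ≤ 226 is 12 (since 210 ≤ 226 < 247), so the first above is n = 13, value 247.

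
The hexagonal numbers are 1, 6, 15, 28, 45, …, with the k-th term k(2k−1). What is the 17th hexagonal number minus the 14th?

183

17·(2·17 − 1) = 561 and 14·(2·14 − 1) = 378.
Difference: 561 − 378 = 183.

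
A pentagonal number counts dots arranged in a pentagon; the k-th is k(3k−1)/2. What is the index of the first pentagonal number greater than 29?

5

Solve n(3n−1)/2 > 29 for integer n.
The largest n with value ≤ 29 is 4 (since 22 ≤ 29 < 35), so the first above is n = 5, value 35.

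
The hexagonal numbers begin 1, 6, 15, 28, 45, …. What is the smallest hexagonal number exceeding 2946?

Solve n(2n−1) > 2946 for integer n.
The largest n with value ≤ 2946 is 38 (since 2850 ≤ 2946 < 3003), so the first above is n = 39, value 3003.

3003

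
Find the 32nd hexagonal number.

2016

32·(2·32 − 1) = 32·63 = 2016.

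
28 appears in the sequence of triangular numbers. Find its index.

Set n(n+1)/2 = 28, giving n² + n − 56 = 0.
So n = (-1 + 15) / 2 = 14/2 = 7.

7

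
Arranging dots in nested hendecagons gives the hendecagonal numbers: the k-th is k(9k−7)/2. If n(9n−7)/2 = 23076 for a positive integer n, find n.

72

Set n(9n−7)/2 = 23076, giving 9n² − 7n − 46152 = 0.
The discriminant is 49 + 72·23076 = 1661521, and √1661521 = 1289.
So n = (7 + 1289) / 18 = 1296/18 = 72.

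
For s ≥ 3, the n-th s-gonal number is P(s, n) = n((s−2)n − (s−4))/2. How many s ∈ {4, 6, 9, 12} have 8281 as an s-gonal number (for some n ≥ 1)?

s = 4: P(4, 91) = 8281. ✓
s = 6: P(6, 64) = 8128 and P(6, 65) = 8385; 8281 is not s-gonal.
s = 9: P(9, 49) = 8281. ✓
s = 12: P(12, 41) = 8241 and P(12, 42) = 8652; 8281 is not s-gonal.
Hits: s ∈ {4, 9} → 2.

2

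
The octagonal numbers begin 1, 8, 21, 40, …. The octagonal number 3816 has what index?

36

Set n(3n−2) = 3816, giving 3n² − 2n − 3816 = 0.
The discriminant is 4 + 12·3816 = 45796, and √45796 = 214.
So n = (2 + 214) / 6 = 216/6 = 36.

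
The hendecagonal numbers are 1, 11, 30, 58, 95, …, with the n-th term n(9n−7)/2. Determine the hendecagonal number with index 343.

The 343rd hendecagonal number is n(9n−7)/2 with n = 343.
343·(9·343 − 7)/2 = 343·3080/2 = 343·1540 = 528220.

528220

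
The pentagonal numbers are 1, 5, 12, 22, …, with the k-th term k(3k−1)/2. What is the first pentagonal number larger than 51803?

Solve n(3n−1)/2 > 51803 for integer n.
The largest n with value ≤ 51803 is 186 (since 51801 ≤ 51803 < 52360), so the first above is n = 187, value 52360.

52360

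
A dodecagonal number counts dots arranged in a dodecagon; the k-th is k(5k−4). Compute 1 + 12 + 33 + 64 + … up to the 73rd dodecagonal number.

650941

Σ i(5i−4) = 5Σi² − 4Σi over i = 1..73.
Σi = 2701 and Σi² = 132349.
5·132349 − 4·2701 = 650941.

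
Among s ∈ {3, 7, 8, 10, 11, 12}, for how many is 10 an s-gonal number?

2

s = 3: P(3, 4) = 10. ✓
s = 7: P(7, 2) = 7 and P(7, 3) = 18; 10 is not s-gonal.
s = 8: P(8, 2) = 8 and P(8, 3) = 21; 10 is not s-gonal.
s = 10: P(10, 2) = 10. ✓
s = 11: P(11, 1) = 1 and P(11, 2) = 11; 10 is not s-gonal.
s = 12: P(12, 1) = 1 and P(12, 2) = 12; 10 is not s-gonal.
Hits: s ∈ {3, 10} → 2.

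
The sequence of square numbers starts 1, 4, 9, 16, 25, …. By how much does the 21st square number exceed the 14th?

21² = 441 and 14² = 196.
Difference: 441 − 196 = 245.

245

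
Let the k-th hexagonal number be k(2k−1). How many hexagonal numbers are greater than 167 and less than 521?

The n-th hexagonal number is n(2n−1).
Smallest index with value > 167: n = 10 (giving 190).
Largest index with value < 521: n = 16 (giving 496).
Indices 10 through 16: 7 terms.

7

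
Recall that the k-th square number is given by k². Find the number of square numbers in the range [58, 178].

The n-th square number is n².
Smallest index with value ≥ 58: n = 8 (giving 64).
Largest index with value ≤ 178: n = 13 (giving 169).
Indices 8 through 13: 6 terms.

6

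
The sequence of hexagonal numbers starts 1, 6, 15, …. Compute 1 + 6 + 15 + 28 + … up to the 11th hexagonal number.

Σ i(2i−1) = 2Σi² − Σi over i = 1..11.
Σi = 66 and Σi² = 506.
2·506 − 1·66 = 946.

946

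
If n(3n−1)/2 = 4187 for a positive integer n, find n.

53

Set n(3n−1)/2 = 4187, giving 3n² − n − 8374 = 0.
The discriminant is 1 + 24·4187 = 100489, and √100489 = 317.
So n = (1 + 317) / 6 = 318/6 = 53.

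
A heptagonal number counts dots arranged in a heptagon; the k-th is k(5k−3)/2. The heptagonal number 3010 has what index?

Set n(5n−3)/2 = 3010, giving 5n² − 3n − 6020 = 0.
The discriminant is 9 + 40·3010 = 120409, and √120409 = 347.
So n = (3 + 347) / 10 = 350/10 = 35.
Check: 35·(5·35 − 3)/2 = 3010. ✓

35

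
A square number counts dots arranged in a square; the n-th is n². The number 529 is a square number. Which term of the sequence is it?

We need n² = 529, so n = √529 = 23.

23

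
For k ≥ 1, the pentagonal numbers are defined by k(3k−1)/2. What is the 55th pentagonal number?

4510

The 55th pentagonal number is n(3n−1)/2 with n = 55.
55·(3·55 − 1)/2 = 55·164/2 = 55·82 = 4510.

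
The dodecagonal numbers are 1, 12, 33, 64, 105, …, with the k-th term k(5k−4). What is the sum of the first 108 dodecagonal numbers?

Σ i(5i−4) = 5Σi² − 4Σi over i = 1..108.
Σi = 5886 and Σi² = 425754.
5·425754 − 4·5886 = 2105226.

2105226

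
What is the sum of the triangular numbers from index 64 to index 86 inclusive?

66056

Σ i(i+1)/2 = (Σi² + Σi) / 2 over i = 64..86.
Σi = 3741 − 2016 = 1725 and Σi² = 215731 − 85344 = 130387.
(1·130387 + 1·1725) / 2 = 132112/2 = 66056.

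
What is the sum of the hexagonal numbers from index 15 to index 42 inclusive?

48342

Σ i(2i−1) = 2Σi² − Σi over i = 15..42.
Σi = 903 − 105 = 798 and Σi² = 25585 − 1015 = 24570.
2·24570 − 1·798 = 48342.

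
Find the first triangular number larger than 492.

Solve n(n+1)/2 > 492 for integer n.
The largest n with value ≤ 492 is 30 (since 465 ≤ 492 < 496), so the first above is n = 31, value 496.

496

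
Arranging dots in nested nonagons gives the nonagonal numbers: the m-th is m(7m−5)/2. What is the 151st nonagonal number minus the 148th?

151·(7·151 − 5)/2 = 79426 and 148·(7·148 − 5)/2 = 76294.
Difference: 79426 − 76294 = 3132.

3132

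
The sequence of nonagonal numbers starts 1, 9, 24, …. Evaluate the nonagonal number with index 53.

9699

The 53rd nonagonal number is n(7n−5)/2 with n = 53.
53·(7·53 − 5)/2 = 53·366/2 = 53·183 = 9699.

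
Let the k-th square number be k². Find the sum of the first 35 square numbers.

14910

Σ_{i=1}^{35} i² = 35·36·71/6 = 14910.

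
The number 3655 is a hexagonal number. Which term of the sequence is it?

Set n(2n−1) = 3655, giving 2n² − n − 3655 = 0.
The discriminant is 1 + 8·3655 = 29241, and √29241 = 171.
So n = (1 + 171) / 4 = 172/4 = 43.
Check: 43·(2·43 − 1) = 3655. ✓

43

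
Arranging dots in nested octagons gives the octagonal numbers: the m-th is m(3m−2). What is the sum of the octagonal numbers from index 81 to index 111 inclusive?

858576

Σ i(3i−2) = 3Σi² − 2Σi over i = 81..111.
Σi = 6216 − 3240 = 2976 and Σi² = 462056 − 173880 = 288176.
3·288176 − 2·2976 = 858576.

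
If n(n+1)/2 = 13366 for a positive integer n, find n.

163

Set n(n+1)/2 = 13366, giving n² + n − 26732 = 0.
The discriminant is 1 + 8·13366 = 106929, and √106929 = 327.
So n = (-1 + 327) / 2 = 326/2 = 163.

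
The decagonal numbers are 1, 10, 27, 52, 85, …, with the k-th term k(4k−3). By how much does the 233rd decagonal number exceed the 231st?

233·(4·233 − 3) = 216457 and 231·(4·231 − 3) = 212751.
Difference: 216457 − 212751 = 3706.

3706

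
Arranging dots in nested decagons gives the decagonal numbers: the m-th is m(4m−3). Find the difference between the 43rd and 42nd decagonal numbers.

337

Consecutive decagonal numbers differ by 8n − 7: here 8·43 − 7 = 337.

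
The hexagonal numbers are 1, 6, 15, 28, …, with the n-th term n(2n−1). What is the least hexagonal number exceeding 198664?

Solve n(2n−1) > 198664 for integer n.
The largest n with value ≤ 198664 is 315 (since 198135 ≤ 198664 < 199396), so the first above is n = 316, value 199396.

199396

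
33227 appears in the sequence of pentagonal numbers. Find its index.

Set n(3n−1)/2 = 33227, giving 3n² − n − 66454 = 0.
The discriminant is 1 + 24·33227 = 797449, and √797449 = 893.
So n = (1 + 893) / 6 = 894/6 = 149.
Check: 149·(3·149 − 1)/2 = 33227. ✓

149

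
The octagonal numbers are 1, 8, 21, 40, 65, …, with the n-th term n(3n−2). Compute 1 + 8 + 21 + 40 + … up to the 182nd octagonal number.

Σ i(3i−2) = 3Σi² − 2Σi over i = 1..182.
Σi = 16653 and Σi² = 2026115.
3·2026115 − 2·16653 = 6045039.

6045039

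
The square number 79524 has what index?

282

We need n² = 79524, so n = √79524 = 282.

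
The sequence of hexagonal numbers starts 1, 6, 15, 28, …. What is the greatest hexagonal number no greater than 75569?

75078

Solve n(2n−1) ≤ 75569 for integer n.
n = 194 gives 75078 ≤ 75569, while n = 195 gives 75855 > 75569; so the answer is 75078.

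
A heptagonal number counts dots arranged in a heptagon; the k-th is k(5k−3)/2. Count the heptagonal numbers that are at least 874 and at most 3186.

18

The n-th heptagonal number is n(5n−3)/2.
Smallest index with value ≥ 874: n = 19 (giving 874).
Largest index with value ≤ 3186: n = 36 (giving 3186).
Indices 19 through 36: 18 terms.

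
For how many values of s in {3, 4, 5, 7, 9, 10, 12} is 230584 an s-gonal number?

s = 3: P(3, 678) = 230181 and P(3, 679) = 230860; 230584 is not s-gonal.
s = 4: P(4, 480) = 230400 and P(4, 481) = 231361; 230584 is not s-gonal.
s = 5: P(5, 392) = 230300 and P(5, 393) = 231477; 230584 is not s-gonal.
s = 7: P(7, 304) = 230584. ✓
s = 9: P(9, 257) = 230529 and P(9, 258) = 232329; 230584 is not s-gonal.
s = 10: P(10, 240) = 229680 and P(10, 241) = 231601; 230584 is not s-gonal.
s = 12: P(12, 215) = 230265 and P(12, 216) = 232416; 230584 is not s-gonal.
Hits: s ∈ {7} → 1.

1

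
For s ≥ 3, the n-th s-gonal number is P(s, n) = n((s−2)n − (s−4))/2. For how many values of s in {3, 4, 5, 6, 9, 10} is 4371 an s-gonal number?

2

s = 3: P(3, 93) = 4371. ✓
s = 4: P(4, 66) = 4356 and P(4, 67) = 4489; 4371 is not s-gonal.
s = 5: P(5, 54) = 4347 and P(5, 55) = 4510; 4371 is not s-gonal.
s = 6: P(6, 47) = 4371. ✓
s = 9: P(9, 35) = 4200 and P(9, 36) = 4446; 4371 is not s-gonal.
s = 10: P(10, 33) = 4257 and P(10, 34) = 4522; 4371 is not s-gonal.
Hits: s ∈ {3, 6} → 2.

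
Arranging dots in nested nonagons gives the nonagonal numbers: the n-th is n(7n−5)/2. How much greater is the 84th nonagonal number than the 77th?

3927

84·(7·84 − 5)/2 = 24486 and 77·(7·77 − 5)/2 = 20559.
Difference: 24486 − 20559 = 3927.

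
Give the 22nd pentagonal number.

22·(3·22 − 1)/2 = 22·65/2 = 715.

715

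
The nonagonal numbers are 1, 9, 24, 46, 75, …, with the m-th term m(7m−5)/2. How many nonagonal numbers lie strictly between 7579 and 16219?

22

The n-th nonagonal number is n(7n−5)/2.
Smallest index with value > 7579: n = 47 (giving 7614).
Largest index with value < 16219: n = 68 (giving 16014).
Indices 47 through 68: 22 terms.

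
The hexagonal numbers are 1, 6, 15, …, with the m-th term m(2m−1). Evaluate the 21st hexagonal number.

861

21·(2·21 − 1) = 21·41 = 861.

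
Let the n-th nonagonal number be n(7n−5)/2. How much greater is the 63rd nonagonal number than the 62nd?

Consecutive nonagonal numbers differ by 7n − 6: here 7·63 − 6 = 435.

435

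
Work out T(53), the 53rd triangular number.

The 53rd triangular number is n(n+1)/2 with n = 53.
53·54/2 = 2862/2 = 1431.

1431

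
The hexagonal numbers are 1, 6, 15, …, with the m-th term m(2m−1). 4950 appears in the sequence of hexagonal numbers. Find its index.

50

Set n(2n−1) = 4950, giving 2n² − n − 4950 = 0.
So n = (1 + 199) / 4 = 200/4 = 50.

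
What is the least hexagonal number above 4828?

4950

Solve n(2n−1) > 4828 for integer n.
The largest n with value ≤ 4828 is 49 (since 4753 ≤ 4828 < 4950), so the first above is n = 50, value 4950.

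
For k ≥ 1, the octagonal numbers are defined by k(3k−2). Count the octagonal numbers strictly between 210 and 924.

9

The n-th octagonal number is n(3n−2).
Smallest index with value > 210: n = 9 (giving 225).
Largest index with value < 924: n = 17 (giving 833).
Indices 9 through 17: 9 terms.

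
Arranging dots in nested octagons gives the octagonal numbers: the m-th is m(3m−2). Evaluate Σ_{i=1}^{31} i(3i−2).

30256

Σ i(3i−2) = 3Σi² − 2Σi over i = 1..31.
Σi = 496 and Σi² = 10416.
3·10416 − 2·496 = 30256.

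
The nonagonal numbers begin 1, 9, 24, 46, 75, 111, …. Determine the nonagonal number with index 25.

25·(7·25 − 5)/2 = 25·170/2 = 25·85 = 2125.

2125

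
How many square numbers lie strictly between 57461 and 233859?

244

The n-th square number is n².
Smallest index with value > 57461: n = 240 (giving 57600).
Largest index with value < 233859: n = 483 (giving 233289).
Indices 240 through 483: 244 terms.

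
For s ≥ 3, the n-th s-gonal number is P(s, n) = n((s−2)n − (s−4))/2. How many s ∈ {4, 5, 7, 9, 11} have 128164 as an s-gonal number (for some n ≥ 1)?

1

s = 4: P(4, 358) = 128164. ✓
s = 5: P(5, 292) = 127750 and P(5, 293) = 128627; 128164 is not s-gonal.
s = 7: P(7, 226) = 127351 and P(7, 227) = 128482; 128164 is not s-gonal.
s = 9: P(9, 191) = 127206 and P(9, 192) = 128544; 128164 is not s-gonal.
s = 11: P(11, 169) = 127933 and P(11, 170) = 129455; 128164 is not s-gonal.
Hits: s ∈ {4} → 1.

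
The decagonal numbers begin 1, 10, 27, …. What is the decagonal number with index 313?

The 313th decagonal number is n(4n−3) with n = 313.
313·(4·313 − 3) = 313·1249 = 390937.

390937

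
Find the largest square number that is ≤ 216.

196

Solve n² ≤ 216 for integer n.
n = 14 gives 196 ≤ 216, while n = 15 gives 225 > 216; so the answer is 196.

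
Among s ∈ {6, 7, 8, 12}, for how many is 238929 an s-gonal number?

1

s = 6: P(6, 345) = 237705 and P(6, 346) = 239086; 238929 is not s-gonal.
s = 7: P(7, 309) = 238239 and P(7, 310) = 239785; 238929 is not s-gonal.
s = 8: P(8, 282) = 238008 and P(8, 283) = 239701; 238929 is not s-gonal.
s = 12: P(12, 219) = 238929. ✓
Hits: s ∈ {12} → 1.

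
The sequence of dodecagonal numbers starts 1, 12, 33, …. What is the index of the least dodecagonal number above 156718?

178

Solve n(5n−4) > 156718 for integer n.
The largest n with value ≤ 156718 is 177 (since 155937 ≤ 156718 < 157708), so the first above is n = 178, value 157708.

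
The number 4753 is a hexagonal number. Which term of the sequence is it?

Set n(2n−1) = 4753, giving 2n² − n − 4753 = 0.
So n = (1 + 195) / 4 = 196/4 = 49.

49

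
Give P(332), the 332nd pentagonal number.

165170

332·(3·332 − 1)/2 = 332·995/2 = 165170.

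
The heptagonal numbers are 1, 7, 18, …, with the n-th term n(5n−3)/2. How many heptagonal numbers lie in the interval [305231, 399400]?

The n-th heptagonal number is n(5n−3)/2.
Smallest index with value ≥ 305231: n = 350 (giving 305725).
Largest index with value ≤ 399400: n = 400 (giving 399400).
Indices 350 through 400: 51 terms.

51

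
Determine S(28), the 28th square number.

28² = 784.

784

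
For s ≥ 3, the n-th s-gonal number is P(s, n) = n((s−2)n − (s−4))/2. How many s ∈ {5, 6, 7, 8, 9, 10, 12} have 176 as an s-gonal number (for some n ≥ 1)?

s = 5: P(5, 11) = 176. ✓
s = 6: P(6, 9) = 153 and P(6, 10) = 190; 176 is not s-gonal.
s = 7: P(7, 8) = 148 and P(7, 9) = 189; 176 is not s-gonal.
s = 8: P(8, 8) = 176. ✓
s = 9: P(9, 7) = 154 and P(9, 8) = 204; 176 is not s-gonal.
s = 10: P(10, 7) = 175 and P(10, 8) = 232; 176 is not s-gonal.
s = 12: P(12, 6) = 156 and P(12, 7) = 217; 176 is not s-gonal.
Hits: s ∈ {5, 8} → 2.

2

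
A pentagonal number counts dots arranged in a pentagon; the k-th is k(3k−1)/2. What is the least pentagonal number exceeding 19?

Solve n(3n−1)/2 > 19 for integer n.
The largest n with value ≤ 19 is 3 (since 12 ≤ 19 < 22), so the first above is n = 4, value 22.

22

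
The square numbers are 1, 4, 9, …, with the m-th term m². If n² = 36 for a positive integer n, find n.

We need n² = 36, so n = √36 = 6.
Check: 6² = 36. ✓

6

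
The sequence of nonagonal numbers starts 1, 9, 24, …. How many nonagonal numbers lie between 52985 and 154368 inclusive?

87

The n-th nonagonal number is n(7n−5)/2.
Smallest index with value ≥ 52985: n = 124 (giving 53506).
Largest index with value ≤ 154368: n = 210 (giving 153825).
Indices 124 through 210: 87 terms.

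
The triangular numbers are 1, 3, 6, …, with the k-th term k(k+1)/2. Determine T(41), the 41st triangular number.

861

The 41st triangular number is n(n+1)/2 with n = 41.
41·42/2 = 1722/2 = 861.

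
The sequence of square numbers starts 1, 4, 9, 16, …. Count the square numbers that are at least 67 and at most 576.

The n-th square number is n².
Smallest index with value ≥ 67: n = 9 (giving 81).
Largest index with value ≤ 576: n = 24 (giving 576).
Indices 9 through 24: 16 terms.

16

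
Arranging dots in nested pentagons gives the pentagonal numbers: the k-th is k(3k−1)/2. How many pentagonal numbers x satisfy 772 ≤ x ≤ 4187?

31

The n-th pentagonal number is n(3n−1)/2.
Smallest index with value ≥ 772: n = 23 (giving 782).
Largest index with value ≤ 4187: n = 53 (giving 4187).
Indices 23 through 53: 31 terms.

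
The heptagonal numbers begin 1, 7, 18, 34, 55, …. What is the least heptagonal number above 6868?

Solve n(5n−3)/2 > 6868 for integer n.
The largest n with value ≤ 6868 is 52 (since 6682 ≤ 6868 < 6943), so the first above is n = 53, value 6943.

6943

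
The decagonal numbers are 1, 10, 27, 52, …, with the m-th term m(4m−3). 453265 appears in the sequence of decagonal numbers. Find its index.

337

Set n(4n−3) = 453265, giving 4n² − 3n − 453265 = 0.
The discriminant is 9 + 16·453265 = 7252249, and √7252249 = 2693.
So n = (3 + 2693) / 8 = 2696/8 = 337.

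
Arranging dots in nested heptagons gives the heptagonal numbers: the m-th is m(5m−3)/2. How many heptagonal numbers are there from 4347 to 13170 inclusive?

The n-th heptagonal number is n(5n−3)/2.
Smallest index with value ≥ 4347: n = 42 (giving 4347).
Largest index with value ≤ 13170: n = 72 (giving 12852).
Indices 42 through 72: 31 terms.

31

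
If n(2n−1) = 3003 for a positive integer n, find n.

39

Set n(2n−1) = 3003, giving 2n² − n − 3003 = 0.
The discriminant is 1 + 8·3003 = 24025, and √24025 = 155.
So n = (1 + 155) / 4 = 156/4 = 39.
Check: 39·(2·39 − 1) = 3003. ✓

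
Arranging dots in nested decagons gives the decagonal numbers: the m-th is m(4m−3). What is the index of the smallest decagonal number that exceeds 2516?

Solve n(4n−3) > 2516 for integer n.
The largest n with value ≤ 2516 is 25 (since 2425 ≤ 2516 < 2626), so the first above is n = 26, value 2626.

26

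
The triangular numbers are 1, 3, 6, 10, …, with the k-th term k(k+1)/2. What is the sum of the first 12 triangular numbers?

Σ i(i+1)/2 = (Σi² + Σi) / 2 over i = 1..12.
Σi = 78 and Σi² = 650.
(1·650 + 1·78) / 2 = 728/2 = 364.

364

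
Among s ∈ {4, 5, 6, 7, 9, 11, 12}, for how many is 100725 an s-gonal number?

s = 4: P(4, 317) = 100489 and P(4, 318) = 101124; 100725 is not s-gonal.
s = 5: P(5, 259) = 100492 and P(5, 260) = 101270; 100725 is not s-gonal.
s = 6: P(6, 224) = 100128 and P(6, 225) = 101025; 100725 is not s-gonal.
s = 7: P(7, 201) = 100701 and P(7, 202) = 101707; 100725 is not s-gonal.
s = 9: P(9, 170) = 100725. ✓
s = 11: P(11, 150) = 100725. ✓
s = 12: P(12, 142) = 100252 and P(12, 143) = 101673; 100725 is not s-gonal.
Hits: s ∈ {9, 11} → 2.

2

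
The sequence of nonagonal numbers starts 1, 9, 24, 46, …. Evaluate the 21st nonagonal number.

The 21st nonagonal number is n(7n−5)/2 with n = 21.
21·(7·21 − 5)/2 = 21·142/2 = 21·71 = 1491.

1491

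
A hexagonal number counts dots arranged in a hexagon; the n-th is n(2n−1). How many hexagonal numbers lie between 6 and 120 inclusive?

The n-th hexagonal number is n(2n−1).
Smallest index with value ≥ 6: n = 2 (giving 6).
Largest index with value ≤ 120: n = 8 (giving 120).
Indices 2 through 8: 7 terms.

7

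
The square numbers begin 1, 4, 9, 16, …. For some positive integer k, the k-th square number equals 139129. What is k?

373

We need n² = 139129, so n = √139129 = 373.
Check: 373² = 139129. ✓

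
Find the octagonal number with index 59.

10325

The 59th octagonal number is n(3n−2) with n = 59.
59·(3·59 − 2) = 59·175 = 10325.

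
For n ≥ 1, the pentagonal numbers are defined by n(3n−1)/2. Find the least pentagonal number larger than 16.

Solve n(3n−1)/2 > 16 for integer n.
The largest n with value ≤ 16 is 3 (since 12 ≤ 16 < 22), so the first above is n = 4, value 22.

22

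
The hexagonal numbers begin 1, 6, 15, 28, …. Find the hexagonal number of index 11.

231

11·(2·11 − 1) = 11·21 = 231.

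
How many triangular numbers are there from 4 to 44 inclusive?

The n-th triangular number is n(n+1)/2.
Smallest index with value ≥ 4: n = 3 (giving 6).
Largest index with value ≤ 44: n = 8 (giving 36).
Indices 3 through 8: 6 terms.

6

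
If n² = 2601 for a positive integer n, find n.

We need n² = 2601, so n = √2601 = 51.
Check: 51² = 2601. ✓

51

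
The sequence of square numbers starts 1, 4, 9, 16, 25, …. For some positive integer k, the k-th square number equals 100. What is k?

We need n² = 100, so n = √100 = 10.
Check: 10² = 100. ✓

10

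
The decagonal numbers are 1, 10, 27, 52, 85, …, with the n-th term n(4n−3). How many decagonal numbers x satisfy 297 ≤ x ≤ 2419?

16

The n-th decagonal number is n(4n−3).
Smallest index with value ≥ 297: n = 9 (giving 297).
Largest index with value ≤ 2419: n = 24 (giving 2232).
Indices 9 through 24: 16 terms.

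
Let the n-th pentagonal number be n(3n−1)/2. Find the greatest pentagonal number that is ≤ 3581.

3577

Solve n(3n−1)/2 ≤ 3581 for integer n.
n = 49 gives 3577 ≤ 3581, while n = 50 gives 3725 > 3581; so the answer is 3577.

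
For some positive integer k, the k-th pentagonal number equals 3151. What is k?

46

Set n(3n−1)/2 = 3151, giving 3n² − n − 6302 = 0.
The discriminant is 1 + 24·3151 = 75625, and √75625 = 275.
So n = (1 + 275) / 6 = 276/6 = 46.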